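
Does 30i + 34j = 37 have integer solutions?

Step 1: Compute gcd(30, 34).
gcd(30, 34) = 2

Step 2: Check divisibility.
Does 2 divide 37? 37 = 2 x 18 + 1, so no.

By the theorem on linear Diophantine equations, 30i + 34j = 37 has integer solutions if and only if gcd(30, 34) divides 37. Since 2 does not divide 37, no solutions exist.

No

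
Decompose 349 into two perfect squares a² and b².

We need to find integers a, b > 0 such that a² + b² = 349.
Trying a = 5: b² = 349 - 5² = 349 - 25 = 324
b = 18
Check: 5² + 18² = 25 + 324 = 349 ✓

349 = 5² + 18²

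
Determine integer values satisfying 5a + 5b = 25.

Step 1: Check solvability.
gcd(5, 5) = 5
Since 5 divides 25, solutions exist.

Step 2: Apply extended Euclidean algorithm to find gcd.
We find integers such that 5*x0 + 5*y0 = 5

Step 3: Scale the particular solution.
Multiply by 25/5 = 5:
a = 0, b = 5

Step 4: Verify.
5*(0) + 5*(5) = 25 = 25 ✓

a = 0, b = 5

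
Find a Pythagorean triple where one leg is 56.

We need the other leg and hypotenuse such that 56² + x² = c².
Take x = 105, c = 119: 56² + 105² = 3136 + 11025 = 14161 = 119² ✓
Triple: (105, 56, 119)

(105, 56, 119)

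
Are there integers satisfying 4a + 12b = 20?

Step 1: Compute gcd(4, 12).
gcd(4, 12) = 4

Step 2: Check divisibility.
Does 4 divide 20? 20 = 4 x 5, so yes.

By the theorem on linear Diophantine equations, 4a + 12b = 20 has integer solutions if and only if gcd(4, 12) divides 20. Since 4 | 20, solutions exist.

Yes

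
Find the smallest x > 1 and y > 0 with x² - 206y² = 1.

We seek the smallest positive integers (x, y) with x² - 206y² = 1, i.e., x² = 206y² + 1.
Try successive y values:
y = 1: x² = 206·1² + 1 = 207, not a perfect square
y = 2: x² = 206·2² + 1 = 825, not a perfect square
y = 3: x² = 206·3² + 1 = 1855, not a perfect square
... continuing the search (or via continued fractions) ...
y = 4148: x² = 206·4148² + 1 = 3544416225, x = 59535 ✓

Verify: 59535² - 206·4148² = 3544416225 - 3544416224 = 1 ✓

x = 59535, y = 4148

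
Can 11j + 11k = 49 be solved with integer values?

Step 1: Compute gcd(11, 11).
gcd(11, 11) = 11

Step 2: Check divisibility.
Does 11 divide 49? 49 = 11 x 4 + 5, so no.

By the theorem on linear Diophantine equations, 11j + 11k = 49 has integer solutions if and only if gcd(11, 11) divides 49. Since 11 does not divide 49, no solutions exist.

No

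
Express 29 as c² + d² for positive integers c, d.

We need to find integers c, d > 0 such that c² + d² = 29.
Trying c = 2: d² = 29 - 2² = 29 - 4 = 25
d = 5
Check: 2² + 5² = 4 + 25 = 29 ✓

29 = 2² + 5²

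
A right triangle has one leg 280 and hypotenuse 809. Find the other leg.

a² = c² - b² = 654481 - 78400 = 576081
a = 759

759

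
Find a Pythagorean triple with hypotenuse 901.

We need a² + b² = 901² = 811801.
Trying: 899² + 60² = 808201 + 3600 = 811801 ✓

(899, 60, 901)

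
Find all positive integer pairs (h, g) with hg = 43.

The positive divisors of 43 are: 1, 43.
Each divisor d gives the pair (d, 43/d):
(1, 43), (43, 1)

(1, 43), (43, 1)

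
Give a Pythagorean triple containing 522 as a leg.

We need the other leg and hypotenuse such that 522² + x² = c².
Take x = 760, c = 922: 522² + 760² = 272484 + 577600 = 850084 = 922² ✓
Triple: (522, 760, 922)

(522, 760, 922)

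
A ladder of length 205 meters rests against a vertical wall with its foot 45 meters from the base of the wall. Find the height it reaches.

The ladder, wall, and ground form a right triangle with hypotenuse 205 and one leg 45.
By the Pythagorean theorem: h² = 205² - 45² = 42025 - 2025 = 40000
h = √40000 = 200 meters

200 meters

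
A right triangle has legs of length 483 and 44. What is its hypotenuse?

c² = a² + b² = 483² + 44² = 233289 + 1936 = 235225
c = 485

485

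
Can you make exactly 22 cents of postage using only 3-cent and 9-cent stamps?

We need non-negative x, y with 3x + 9y = 22.
gcd(3, 9) = 3, and 3 does not divide 22.
No integer solutions exist, so certainly no non-negative ones.

No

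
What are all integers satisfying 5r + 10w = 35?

Step 1: Compute gcd(5, 10) = 5.
Since 5 divides 35, solutions exist.

Step 2: Find a particular solution using extended Euclidean algorithm.
We get r₀ = 7, w₀ = 0.
Check: 5*7 + 10*0 = 35 = 35 ✓

Step 3: Write the general solution.
r = 7 + (10/5)t = 7 + 2t
w = 0 - (5/5)t = 0 - 1t
for any integer t.

r = 7 + 2t, w = 0 - 1t for integer t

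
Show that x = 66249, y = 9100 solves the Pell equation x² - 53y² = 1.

Compute x² = 66249² = 4388930001
Compute 53y² = 53·9100² = 53·82810000 = 4388930000
x² - 53y² = 4388930001 - 4388930000 = 1
Since this equals 1, (66249, 9100) is a solution.

Yes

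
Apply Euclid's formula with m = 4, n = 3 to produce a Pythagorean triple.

a = m² - n² = 4² - 3² = 16 - 9 = 7
b = 2mn = 2·4·3 = 24
c = m² + n² = 16 + 9 = 25
Verify: 7² + 24² = 49 + 576 = 625 = 25² ✓

(7, 24, 25)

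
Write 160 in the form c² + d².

We need to find integers c, d > 0 such that c² + d² = 160.
Trying c = 4: d² = 160 - 4² = 160 - 16 = 144
d = 12
Check: 4² + 12² = 16 + 144 = 160 ✓

160 = 4² + 12²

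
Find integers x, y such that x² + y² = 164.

We need to find integers x, y > 0 such that x² + y² = 164.
Trying x = 8: y² = 164 - 8² = 164 - 64 = 100
y = 10
Check: 8² + 10² = 64 + 100 = 164 ✓

164 = 8² + 10²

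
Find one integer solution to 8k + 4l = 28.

Step 1: Check solvability.
gcd(8, 4) = 4
Since 4 divides 28, solutions exist.

Step 2: Apply extended Euclidean algorithm to find gcd.
We find integers such that 8*x0 + 4*y0 = 4

Step 3: Scale the particular solution.
Multiply by 28/4 = 7:
k = 0, l = 7

Step 4: Verify.
8*(0) + 4*(7) = 28 = 28 ✓

k = 0, l = 7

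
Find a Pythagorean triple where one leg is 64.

We need the other leg and hypotenuse such that 64² + x² = c².
Take x = 120, c = 136: 64² + 120² = 4096 + 14400 = 18496 = 136² ✓
Triple: (120, 64, 136)

(120, 64, 136)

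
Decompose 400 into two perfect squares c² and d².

We need to find integers c, d > 0 such that c² + d² = 400.
Trying c = 12: d² = 400 - 12² = 400 - 144 = 256
d = 16
Check: 12² + 16² = 144 + 256 = 400 ✓

400 = 12² + 16²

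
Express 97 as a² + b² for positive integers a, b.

We need to find integers a, b > 0 such that a² + b² = 97.
Trying a = 4: b² = 97 - 4² = 97 - 16 = 81
b = 9
Check: 4² + 9² = 16 + 81 = 97 ✓

97 = 4² + 9²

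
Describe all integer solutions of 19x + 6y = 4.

Step 1: Compute gcd(19, 6) = 1.
Since 1 divides 4, solutions exist.

Step 2: Find a particular solution using extended Euclidean algorithm.
We get x₀ = 4, y₀ = -12.
Check: 19*4 + 6*-12 = 4 = 4 ✓

Step 3: Write the general solution.
x = 4 + (6/1)t = 4 + 6t
y = -12 - (19/1)t = -12 - 19t
for any integer t.

x = 4 + 6t, y = -12 - 19t for integer t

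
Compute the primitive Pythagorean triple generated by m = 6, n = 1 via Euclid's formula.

a = m² - n² = 6² - 1² = 36 - 1 = 35
b = 2mn = 2·6·1 = 12
c = m² + n² = 36 + 1 = 37
Verify: 35² + 12² = 1225 + 144 = 1369 = 37² ✓

(35, 12, 37)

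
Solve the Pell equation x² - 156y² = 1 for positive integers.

We seek the smallest positive integers (x, y) with x² - 156y² = 1, i.e., x² = 156y² + 1.
Try successive y values:
y = 1: x² = 156·1² + 1 = 157, not a perfect square
y = 2: x² = 156·2² + 1 = 625, x = 25 ✓

Verify: 25² - 156·2² = 625 - 624 = 1 ✓

x = 25, y = 2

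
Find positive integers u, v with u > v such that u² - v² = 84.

Factor: u² - v² = (u+v)(u-v) = 84.
We need two factors of 84 with the same parity.
Use u+v = 42 and u-v = 2 (product 42·2 = 84).
Adding: 2u = 44, so u = 22.
Subtracting: 2v = 40, so v = 20.
Check: 22² - 20² = 484 - 400 = 84 ✓

u = 22, v = 20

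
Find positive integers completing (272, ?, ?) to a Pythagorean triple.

We need the other leg and hypotenuse such that 272² + x² = c².
Take x = 225, c = 353: 272² + 225² = 73984 + 50625 = 124609 = 353² ✓
Triple: (225, 272, 353)

(225, 272, 353)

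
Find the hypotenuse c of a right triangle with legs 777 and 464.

c² = a² + b² = 777² + 464² = 603729 + 215296 = 819025
c = sqrt(819025) = 905

905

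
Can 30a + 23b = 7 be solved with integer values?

Step 1: Compute gcd(30, 23).
gcd(30, 23) = 1

Step 2: Check divisibility.
Does 1 divide 7? 7 = 1 x 7, so yes.

By the theorem on linear Diophantine equations, 30a + 23b = 7 has integer solutions if and only if gcd(30, 23) divides 7. Since 1 | 7, solutions exist.

Yes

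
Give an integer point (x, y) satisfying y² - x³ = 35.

Try small integer x values and check whether x³ + 35 is a perfect square.
x = 1: x³ + 35 = 1³ + 35 = 1 + 35 = 36
Is 36 a perfect square? 6² = 36 ✓
So (x, y) = (1, -6) is a solution.

x = 1, y = -6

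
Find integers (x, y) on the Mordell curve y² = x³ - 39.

Try small integer x values and check whether x³ - 39 is a perfect square.
x = 22: x³ - 39 = 22³ - 39 = 10648 - 39 = 10609
Is 10609 a perfect square? 103² = 10609 ✓
So (x, y) = (22, -103) is a solution.

x = 22, y = -103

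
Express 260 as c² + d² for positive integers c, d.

We need to find integers c, d > 0 such that c² + d² = 260.
Trying c = 2: d² = 260 - 2² = 260 - 4 = 256
d = 16
Check: 2² + 16² = 4 + 256 = 260 ✓

260 = 2² + 16²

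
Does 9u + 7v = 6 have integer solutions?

Step 1: Compute gcd(9, 7).
gcd(9, 7) = 1

Step 2: Check divisibility.
Does 1 divide 6? 6 = 1 x 6, so yes.

By the theorem on linear Diophantine equations, 9u + 7v = 6 has integer solutions if and only if gcd(9, 7) divides 6. Since 1 | 6, solutions exist.

Yes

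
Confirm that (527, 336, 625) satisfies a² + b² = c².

Compute a² + b² = 527² + 336² = 277729 + 112896 = 390625
Compute c² = 625² = 390625
Since 390625 = 390625, confirmed.

Yes, it is a Pythagorean triple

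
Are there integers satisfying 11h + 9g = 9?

Step 1: Compute gcd(11, 9).
gcd(11, 9) = 1

Step 2: Check divisibility.
Does 1 divide 9? 9 = 1 x 9, so yes.

By the theorem on linear Diophantine equations, 11h + 9g = 9 has integer solutions if and only if gcd(11, 9) divides 9. Since 1 | 9, solutions exist.

Yes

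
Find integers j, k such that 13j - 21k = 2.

Step 1: Check solvability.
gcd(13, 21) = 1
Since 1 divides 2, solutions exist.

Step 2: Apply extended Euclidean algorithm to find gcd.
We find integers such that 13*x0 + 21*y0 = 1

Step 3: Scale the particular solution.
Multiply by 2/1 = 2:
j = -16, k = -10

Step 4: Verify.
13*(-16) - 21*(-10) = 2 = 2 ✓

j = -16, k = -10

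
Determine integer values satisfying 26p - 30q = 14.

Step 1: Check solvability.
gcd(26, 30) = 2
Since 2 divides 14, solutions exist.

Step 2: Apply extended Euclidean algorithm to find gcd.
We find integers such that 26*x0 + 30*y0 = 2

Step 3: Scale the particular solution.
Multiply by 14/2 = 7:
p = 49, q = 42

Step 4: Verify.
26*(49) - 30*(42) = 14 = 14 ✓

p = 49, q = 42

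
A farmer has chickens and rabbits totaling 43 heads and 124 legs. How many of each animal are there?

Let c = chickens, r = rabbits.
Heads: c + r = 43
Legs: 2c + 4r = 124
From the first equation, c = 43 - r. Substitute:
2(43 - r) + 4r = 124
86 + 2r = 124
r = (124 - 86)/2 = 19
c = 43 - 19 = 24

Chickens: 24, Rabbits: 19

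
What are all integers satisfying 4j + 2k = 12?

Step 1: Compute gcd(4, 2) = 2.
Since 2 divides 12, solutions exist.

Step 2: Find a particular solution using extended Euclidean algorithm.
We get j₀ = 0, k₀ = 6.
Check: 4*0 + 2*6 = 12 = 12 ✓

Step 3: Write the general solution.
j = 0 + (2/2)t = 0 + 1t
k = 6 - (4/2)t = 6 - 2t
for any integer t.

j = 0 + 1t, k = 6 - 2t for integer t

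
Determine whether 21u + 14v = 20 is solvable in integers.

Step 1: Compute gcd(21, 14).
gcd(21, 14) = 7

Step 2: Check divisibility.
Does 7 divide 20? 20 = 7 x 2 + 6, so no.

By the theorem on linear Diophantine equations, 21u + 14v = 20 has integer solutions if and only if gcd(21, 14) divides 20. Since 7 does not divide 20, no solutions exist.

No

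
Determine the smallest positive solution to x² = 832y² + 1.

We seek the smallest positive integers (x, y) with x² - 832y² = 1, i.e., x² = 832y² + 1.
Try successive y values:
y = 1: x² = 832·1² + 1 = 833, not a perfect square
y = 2: x² = 832·2² + 1 = 3329, not a perfect square
y = 3: x² = 832·3² + 1 = 7489, not a perfect square
... continuing the search (or via continued fractions) ...
y = 29205: x² = 832·29205² + 1 = 709639444801, x = 842401 ✓

Verify: 842401² - 832·29205² = 709639444801 - 709639444800 = 1 ✓

x = 842401, y = 29205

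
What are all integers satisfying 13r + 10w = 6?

Step 1: Compute gcd(13, 10) = 1.
Since 1 divides 6, solutions exist.

Step 2: Find a particular solution using extended Euclidean algorithm.
We get r₀ = -18, w₀ = 24.
Check: 13*-18 + 10*24 = 6 = 6 ✓

Step 3: Write the general solution.
r = -18 + (10/1)t = -18 + 10t
w = 24 - (13/1)t = 24 - 13t
for any integer t.

r = -18 + 10t, w = 24 - 13t for integer t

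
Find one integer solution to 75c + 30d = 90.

Step 1: Check solvability.
gcd(75, 30) = 15
Since 15 divides 90, solutions exist.

Step 2: Apply extended Euclidean algorithm to find gcd.
We find integers such that 75*x0 + 30*y0 = 15

Step 3: Scale the particular solution.
Multiply by 90/15 = 6:
c = 6, d = -12

Step 4: Verify.
75*(6) + 30*(-12) = 90 = 90 ✓

c = 6, d = -12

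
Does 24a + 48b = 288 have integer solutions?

Step 1: Compute gcd(24, 48).
gcd(24, 48) = 24

Step 2: Check divisibility.
Does 24 divide 288? 288 = 24 x 12, so yes.

By the theorem on linear Diophantine equations, 24a + 48b = 288 has integer solutions if and only if gcd(24, 48) divides 288. Since 24 | 288, solutions exist.

Yes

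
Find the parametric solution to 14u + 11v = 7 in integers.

Step 1: Compute gcd(14, 11) = 1.
Since 1 divides 7, solutions exist.

Step 2: Find a particular solution using extended Euclidean algorithm.
We get u₀ = 28, v₀ = -35.
Check: 14*28 + 11*-35 = 7 = 7 ✓

Step 3: Write the general solution.
u = 28 + (11/1)t = 28 + 11t
v = -35 - (14/1)t = -35 - 14t
for any integer t.

u = 28 + 11t, v = -35 - 14t for integer t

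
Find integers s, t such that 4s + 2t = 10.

Step 1: Check solvability.
gcd(4, 2) = 2
Since 2 divides 10, solutions exist.

Step 2: Apply extended Euclidean algorithm to find gcd.
We find integers such that 4*x0 + 2*y0 = 2

Step 3: Scale the particular solution.
Multiply by 10/2 = 5:
s = 0, t = 5

Step 4: Verify.
4*(0) + 2*(5) = 10 = 10 ✓

s = 0, t = 5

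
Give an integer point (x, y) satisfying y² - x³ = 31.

Try small integer x values and check whether x³ + 31 is a perfect square.
x = -3: x³ + 31 = -3³ + 31 = -27 + 31 = 4
Is 4 a perfect square? 2² = 4 ✓
So (x, y) = (-3, 2) is a solution.

x = -3, y = 2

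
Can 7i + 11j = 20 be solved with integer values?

Step 1: Compute gcd(7, 11).
gcd(7, 11) = 1

Step 2: Check divisibility.
Does 1 divide 20? 20 = 1 x 20, so yes.

By the theorem on linear Diophantine equations, 7i + 11j = 20 has integer solutions if and only if gcd(7, 11) divides 20. Since 1 | 20, solutions exist.

Yes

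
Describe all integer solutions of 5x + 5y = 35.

Step 1: Compute gcd(5, 5) = 5.
Since 5 divides 35, solutions exist.

Step 2: Find a particular solution using extended Euclidean algorithm.
We get x₀ = 0, y₀ = 7.
Check: 5*0 + 5*7 = 35 = 35 ✓

Step 3: Write the general solution.
x = 0 + (5/5)t = 0 + 1t
y = 7 - (5/5)t = 7 - 1t
for any integer t.

x = 0 + 1t, y = 7 - 1t for integer t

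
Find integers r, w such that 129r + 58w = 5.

Step 1: Check solvability.
gcd(129, 58) = 1
Since 1 divides 5, solutions exist.

Step 2: Apply extended Euclidean algorithm to find gcd.
We find integers such that 129*x0 + 58*y0 = 1

Step 3: Scale the particular solution.
Multiply by 5/1 = 5:
r = 45, w = -100

Step 4: Verify.
129*(45) + 58*(-100) = 5 = 5 ✓

r = 45, w = -100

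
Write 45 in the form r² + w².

We need to find integers r, w > 0 such that r² + w² = 45.
Trying r = 3: w² = 45 - 3² = 45 - 9 = 36
w = 6
Check: 3² + 6² = 9 + 36 = 45 ✓

45 = 3² + 6²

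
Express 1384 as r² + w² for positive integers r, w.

We need to find integers r, w > 0 such that r² + w² = 1384.
Trying r = 22: w² = 1384 - 22² = 1384 - 484 = 900
w = 30
Check: 22² + 30² = 484 + 900 = 1384 ✓

1384 = 22² + 30²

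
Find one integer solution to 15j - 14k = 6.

Step 1: Check solvability.
gcd(15, 14) = 1
Since 1 divides 6, solutions exist.

Step 2: Apply extended Euclidean algorithm to find gcd.
We find integers such that 15*x0 + 14*y0 = 1

Step 3: Scale the particular solution.
Multiply by 6/1 = 6:
j = 6, k = 6

Step 4: Verify.
15*(6) - 14*(6) = 6 = 6 ✓

j = 6, k = 6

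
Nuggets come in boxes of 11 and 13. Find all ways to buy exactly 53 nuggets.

We need non-negative integers (x, y) with 11x + 13y = 53.
For each x in 0..4, check if 53 - 11x is a non-negative multiple of 13.
No x yields an integer y ≥ 0.

No solution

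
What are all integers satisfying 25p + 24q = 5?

Step 1: Compute gcd(25, 24) = 1.
Since 1 divides 5, solutions exist.

Step 2: Find a particular solution using extended Euclidean algorithm.
We get p₀ = 5, q₀ = -5.
Check: 25*5 + 24*-5 = 5 = 5 ✓

Step 3: Write the general solution.
p = 5 + (24/1)t = 5 + 24t
q = -5 - (25/1)t = -5 - 25t
for any integer t.

p = 5 + 24t, q = -5 - 25t for integer t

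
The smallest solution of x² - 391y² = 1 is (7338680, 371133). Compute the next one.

Solutions to x² - Dy² = 1 are generated by powers of (x₀ + y₀√D).
The next solution satisfies x₁ + y₁√391 = (x₀ + y₀√391)², giving:
x₁ = x₀² + 391y₀² = 7338680² + 391·371133² = 53856224142400 + 53856224142399 = 107712448284799
y₁ = 2x₀y₀ = 2·7338680·371133 = 5447252648880

Verify: 107712448284799² - 391·5447252648880² = 11601971515505499037014470401 - 11601971515505499037014470400 = 1 ✓

x = 107712448284799, y = 5447252648880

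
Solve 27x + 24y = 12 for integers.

Step 1: Check solvability.
gcd(27, 24) = 3
Since 3 divides 12, solutions exist.

Step 2: Apply extended Euclidean algorithm to find gcd.
We find integers such that 27*x0 + 24*y0 = 3

Step 3: Scale the particular solution.
Multiply by 12/3 = 4:
x = 4, y = -4

Step 4: Verify.
27*(4) + 24*(-4) = 12 = 12 ✓

x = 4, y = -4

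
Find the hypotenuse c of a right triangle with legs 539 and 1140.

c² = a² + b² = 539² + 1140² = 290521 + 1299600 = 1590121
c = sqrt(1590121) = 1261

1261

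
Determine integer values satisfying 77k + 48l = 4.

Step 1: Check solvability.
gcd(77, 48) = 1
Since 1 divides 4, solutions exist.

Step 2: Apply extended Euclidean algorithm to find gcd.
We find integers such that 77*x0 + 48*y0 = 1

Step 3: Scale the particular solution.
Multiply by 4/1 = 4:
k = 20, l = -32

Step 4: Verify.
77*(20) + 48*(-32) = 4 = 4 ✓

k = 20, l = -32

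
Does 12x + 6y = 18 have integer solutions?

Step 1: Compute gcd(12, 6).
gcd(12, 6) = 6

Step 2: Check divisibility.
Does 6 divide 18? 18 = 6 x 3, so yes.

By the theorem on linear Diophantine equations, 12x + 6y = 18 has integer solutions if and only if gcd(12, 6) divides 18. Since 6 | 18, solutions exist.

Yes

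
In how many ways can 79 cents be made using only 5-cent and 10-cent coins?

We need non-negative integers (x, y) with 5x + 10y = 79.
For each x from 0 to 15, check if (79 - 5x) is a non-negative multiple of 10.
Solutions (x, y): none
Count: 0

0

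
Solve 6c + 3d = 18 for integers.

Step 1: Check solvability.
gcd(6, 3) = 3
Since 3 divides 18, solutions exist.

Step 2: Apply extended Euclidean algorithm to find gcd.
We find integers such that 6*x0 + 3*y0 = 3

Step 3: Scale the particular solution.
Multiply by 18/3 = 6:
c = 0, d = 6

Step 4: Verify.
6*(0) + 3*(6) = 18 = 18 ✓

c = 0, d = 6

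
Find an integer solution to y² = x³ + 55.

Try small integer x values and check whether x³ + 55 is a perfect square.
x = 9: x³ + 55 = 9³ + 55 = 729 + 55 = 784
Is 784 a perfect square? 28² = 784 ✓
So (x, y) = (9, 28) is a solution.

x = 9, y = 28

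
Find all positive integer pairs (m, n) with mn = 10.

The positive divisors of 10 are: 1, 2, 5, 10.
Each divisor d gives the pair (d, 10/d):
(1, 10), (2, 5), (5, 2), (10, 1)

(1, 10), (2, 5), (5, 2), (10, 1)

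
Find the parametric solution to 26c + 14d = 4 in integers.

Step 1: Compute gcd(26, 14) = 2.
Since 2 divides 4, solutions exist.

Step 2: Find a particular solution using extended Euclidean algorithm.
We get c₀ = -2, d₀ = 4.
Check: 26*-2 + 14*4 = 4 = 4 ✓

Step 3: Write the general solution.
c = -2 + (14/2)t = -2 + 7t
d = 4 - (26/2)t = 4 - 13t
for any integer t.

c = -2 + 7t, d = 4 - 13t for integer t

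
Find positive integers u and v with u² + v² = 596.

We need to find integers u, v > 0 such that u² + v² = 596.
Trying u = 14: v² = 596 - 14² = 596 - 196 = 400
v = 20
Check: 14² + 20² = 196 + 400 = 596 ✓

596 = 14² + 20²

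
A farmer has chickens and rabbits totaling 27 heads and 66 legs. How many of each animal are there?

Let c = chickens, r = rabbits.
Heads: c + r = 27
Legs: 2c + 4r = 66
From the first equation, c = 27 - r. Substitute:
2(27 - r) + 4r = 66
54 + 2r = 66
r = (66 - 54)/2 = 6
c = 27 - 6 = 21

Chickens: 21, Rabbits: 6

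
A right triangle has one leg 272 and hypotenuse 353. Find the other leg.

a² = c² - b² = 124609 - 73984 = 50625
a = 225

225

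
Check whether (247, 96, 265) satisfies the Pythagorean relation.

Compute a² + b²:
247² + 96² = 61009 + 9216 = 70225
Compute c²:
265² = 70225
Since 70225 = 70225, it is a Pythagorean triple.

Yes, it is a Pythagorean triple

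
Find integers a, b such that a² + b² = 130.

We need to find integers a, b > 0 such that a² + b² = 130.
Trying a = 3: b² = 130 - 3² = 130 - 9 = 121
b = 11
Check: 3² + 11² = 9 + 121 = 130 ✓

130 = 3² + 11²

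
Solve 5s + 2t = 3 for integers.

Step 1: Check solvability.
gcd(5, 2) = 1
Since 1 divides 3, solutions exist.

Step 2: Apply extended Euclidean algorithm to find gcd.
We find integers such that 5*x0 + 2*y0 = 1

Step 3: Scale the particular solution.
Multiply by 3/1 = 3:
s = 3, t = -6

Step 4: Verify.
5*(3) + 2*(-6) = 3 = 3 ✓

s = 3, t = -6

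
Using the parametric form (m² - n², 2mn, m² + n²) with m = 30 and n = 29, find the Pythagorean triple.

a = m² - n² = 30² - 29² = 900 - 841 = 59
b = 2mn = 2·30·29 = 1740
c = m² + n² = 900 + 841 = 1741
Verify: 59² + 1740² = 3481 + 3027600 = 3031081 = 1741² ✓

(59, 1740, 1741)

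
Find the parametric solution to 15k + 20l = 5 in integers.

Step 1: Compute gcd(15, 20) = 5.
Since 5 divides 5, solutions exist.

Step 2: Find a particular solution using extended Euclidean algorithm.
We get k₀ = -1, l₀ = 1.
Check: 15*-1 + 20*1 = 5 = 5 ✓

Step 3: Write the general solution.
k = -1 + (20/5)t = -1 + 4t
l = 1 - (15/5)t = 1 - 3t
for any integer t.

k = -1 + 4t, l = 1 - 3t for integer t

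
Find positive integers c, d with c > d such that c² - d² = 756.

Factor: c² - d² = (c+d)(c-d) = 756.
We need two factors of 756 with the same parity.
Use c+d = 378 and c-d = 2 (product 378·2 = 756).
Adding: 2c = 380, so c = 190.
Subtracting: 2d = 376, so d = 188.
Check: 190² - 188² = 36100 - 35344 = 756 ✓

c = 190, d = 188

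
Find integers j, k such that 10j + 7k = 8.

Step 1: Check solvability.
gcd(10, 7) = 1
Since 1 divides 8, solutions exist.

Step 2: Apply extended Euclidean algorithm to find gcd.
We find integers such that 10*x0 + 7*y0 = 1

Step 3: Scale the particular solution.
Multiply by 8/1 = 8:
j = -16, k = 24

Step 4: Verify.
10*(-16) + 7*(24) = 8 = 8 ✓

j = -16, k = 24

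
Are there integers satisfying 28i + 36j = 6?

Step 1: Compute gcd(28, 36).
gcd(28, 36) = 4

Step 2: Check divisibility.
Does 4 divide 6? 6 = 4 x 1 + 2, so no.

By the theorem on linear Diophantine equations, 28i + 36j = 6 has integer solutions if and only if gcd(28, 36) divides 6. Since 4 does not divide 6, no solutions exist.

No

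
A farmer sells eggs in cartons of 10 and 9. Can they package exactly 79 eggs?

We need non-negative a, b with 10a + 9b = 79.
gcd(10, 9) = 1 divides 79.
Try a = 7: 9b = 79 - 70 = 9, so b = 1.
One way: 7 cartons of 10 and 1 cartons of 9.

Yes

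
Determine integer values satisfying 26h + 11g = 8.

Step 1: Check solvability.
gcd(26, 11) = 1
Since 1 divides 8, solutions exist.

Step 2: Apply extended Euclidean algorithm to find gcd.
We find integers such that 26*x0 + 11*y0 = 1

Step 3: Scale the particular solution.
Multiply by 8/1 = 8:
h = 24, g = -56

Step 4: Verify.
26*(24) + 11*(-56) = 8 = 8 ✓

h = 24, g = -56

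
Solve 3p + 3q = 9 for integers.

Step 1: Check solvability.
gcd(3, 3) = 3
Since 3 divides 9, solutions exist.

Step 2: Apply extended Euclidean algorithm to find gcd.
We find integers such that 3*x0 + 3*y0 = 3

Step 3: Scale the particular solution.
Multiply by 9/3 = 3:
p = 0, q = 3

Step 4: Verify.
3*(0) + 3*(3) = 9 = 9 ✓

p = 0, q = 3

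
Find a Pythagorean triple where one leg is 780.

We need the other leg and hypotenuse such that 780² + x² = c².
Take x = 2992, c = 3092: 780² + 2992² = 608400 + 8952064 = 9560464 = 3092² ✓
Triple: (780, 2992, 3092)

(780, 2992, 3092)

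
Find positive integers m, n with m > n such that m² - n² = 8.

Factor: m² - n² = (m+n)(m-n) = 8.
We need two factors of 8 with the same parity.
Use m+n = 4 and m-n = 2 (product 4·2 = 8).
Adding: 2m = 6, so m = 3.
Subtracting: 2n = 2, so n = 1.
Check: 3² - 1² = 9 - 1 = 8 ✓

m = 3, n = 1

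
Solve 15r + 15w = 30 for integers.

Step 1: Check solvability.
gcd(15, 15) = 15
Since 15 divides 30, solutions exist.

Step 2: Apply extended Euclidean algorithm to find gcd.
We find integers such that 15*x0 + 15*y0 = 15

Step 3: Scale the particular solution.
Multiply by 30/15 = 2:
r = 0, w = 2

Step 4: Verify.
15*(0) + 15*(2) = 30 = 30 ✓

r = 0, w = 2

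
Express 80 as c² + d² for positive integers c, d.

We need to find integers c, d > 0 such that c² + d² = 80.
Trying c = 4: d² = 80 - 4² = 80 - 16 = 64
d = 8
Check: 4² + 8² = 16 + 64 = 80 ✓

80 = 4² + 8²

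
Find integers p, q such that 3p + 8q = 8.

Step 1: Check solvability.
gcd(3, 8) = 1
Since 1 divides 8, solutions exist.

Step 2: Apply extended Euclidean algorithm to find gcd.
We find integers such that 3*x0 + 8*y0 = 1

Step 3: Scale the particular solution.
Multiply by 8/1 = 8:
p = 24, q = -8

Step 4: Verify.
3*(24) + 8*(-8) = 8 = 8 ✓

p = 24, q = -8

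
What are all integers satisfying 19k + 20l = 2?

Step 1: Compute gcd(19, 20) = 1.
Since 1 divides 2, solutions exist.

Step 2: Find a particular solution using extended Euclidean algorithm.
We get k₀ = -2, l₀ = 2.
Check: 19*-2 + 20*2 = 2 = 2 ✓

Step 3: Write the general solution.
k = -2 + (20/1)t = -2 + 20t
l = 2 - (19/1)t = 2 - 19t
for any integer t.

k = -2 + 20t, l = 2 - 19t for integer t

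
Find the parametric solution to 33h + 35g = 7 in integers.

Step 1: Compute gcd(33, 35) = 1.
Since 1 divides 7, solutions exist.

Step 2: Find a particular solution using extended Euclidean algorithm.
We get h₀ = 119, g₀ = -112.
Check: 33*119 + 35*-112 = 7 = 7 ✓

Step 3: Write the general solution.
h = 119 + (35/1)t = 119 + 35t
g = -112 - (33/1)t = -112 - 33t
for any integer t.

h = 119 + 35t, g = -112 - 33t for integer t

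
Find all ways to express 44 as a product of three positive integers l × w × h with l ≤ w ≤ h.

Iterate l from 1 to ⌊44^(1/3)⌋. For each l dividing 44, iterate w ≥ l with w dividing 44/l, and set h = 44/(l·w).
Triples found (4): (1×1×44), (1×2×22), (1×4×11), (2×2×11)

(1×1×44), (1×2×22), (1×4×11), (2×2×11)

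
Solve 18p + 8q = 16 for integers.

Step 1: Check solvability.
gcd(18, 8) = 2
Since 2 divides 16, solutions exist.

Step 2: Apply extended Euclidean algorithm to find gcd.
We find integers such that 18*x0 + 8*y0 = 2

Step 3: Scale the particular solution.
Multiply by 16/2 = 8:
p = 8, q = -16

Step 4: Verify.
18*(8) + 8*(-16) = 16 = 16 ✓

p = 8, q = -16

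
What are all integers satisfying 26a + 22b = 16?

Step 1: Compute gcd(26, 22) = 2.
Since 2 divides 16, solutions exist.

Step 2: Find a particular solution using extended Euclidean algorithm.
We get a₀ = -40, b₀ = 48.
Check: 26*-40 + 22*48 = 16 = 16 ✓

Step 3: Write the general solution.
a = -40 + (22/2)t = -40 + 11t
b = 48 - (26/2)t = 48 - 13t
for any integer t.

a = -40 + 11t, b = 48 - 13t for integer t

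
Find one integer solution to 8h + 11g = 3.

Step 1: Check solvability.
gcd(8, 11) = 1
Since 1 divides 3, solutions exist.

Step 2: Apply extended Euclidean algorithm to find gcd.
We find integers such that 8*x0 + 11*y0 = 1

Step 3: Scale the particular solution.
Multiply by 3/1 = 3:
h = -12, g = 9

Step 4: Verify.
8*(-12) + 11*(9) = 3 = 3 ✓

h = -12, g = 9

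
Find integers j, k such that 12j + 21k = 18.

Step 1: Check solvability.
gcd(12, 21) = 3
Since 3 divides 18, solutions exist.

Step 2: Apply extended Euclidean algorithm to find gcd.
We find integers such that 12*x0 + 21*y0 = 3

Step 3: Scale the particular solution.
Multiply by 18/3 = 6:
j = 12, k = -6

Step 4: Verify.
12*(12) + 21*(-6) = 18 = 18 ✓

j = 12, k = -6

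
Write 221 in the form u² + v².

We need to find integers u, v > 0 such that u² + v² = 221.
Trying u = 5: v² = 221 - 5² = 221 - 25 = 196
v = 14
Check: 5² + 14² = 25 + 196 = 221 ✓

221 = 5² + 14²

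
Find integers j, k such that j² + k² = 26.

We need to find integers j, k > 0 such that j² + k² = 26.
Trying j = 1: k² = 26 - 1² = 26 - 1 = 25
k = 5
Check: 1² + 5² = 1 + 25 = 26 ✓

26 = 1² + 5²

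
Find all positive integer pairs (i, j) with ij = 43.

The positive divisors of 43 are: 1, 43.
Each divisor d gives the pair (d, 43/d):
(1, 43), (43, 1)

(1, 43), (43, 1)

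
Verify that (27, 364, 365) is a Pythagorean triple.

Compute a² + b² = 27² + 364² = 729 + 132496 = 133225
Compute c² = 365² = 133225
Since 133225 = 133225, confirmed.

Yes, it is a Pythagorean triple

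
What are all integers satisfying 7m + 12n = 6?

Step 1: Compute gcd(7, 12) = 1.
Since 1 divides 6, solutions exist.

Step 2: Find a particular solution using extended Euclidean algorithm.
We get m₀ = -30, n₀ = 18.
Check: 7*-30 + 12*18 = 6 = 6 ✓

Step 3: Write the general solution.
m = -30 + (12/1)t = -30 + 12t
n = 18 - (7/1)t = 18 - 7t
for any integer t.

m = -30 + 12t, n = 18 - 7t for integer t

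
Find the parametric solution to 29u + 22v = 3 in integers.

Step 1: Compute gcd(29, 22) = 1.
Since 1 divides 3, solutions exist.

Step 2: Find a particular solution using extended Euclidean algorithm.
We get u₀ = -9, v₀ = 12.
Check: 29*-9 + 22*12 = 3 = 3 ✓

Step 3: Write the general solution.
u = -9 + (22/1)t = -9 + 22t
v = 12 - (29/1)t = 12 - 29t
for any integer t.

u = -9 + 22t, v = 12 - 29t for integer t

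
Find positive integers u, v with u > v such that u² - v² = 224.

Factor: u² - v² = (u+v)(u-v) = 224.
We need two factors of 224 with the same parity.
Use u+v = 112 and u-v = 2 (product 112·2 = 224).
Adding: 2u = 114, so u = 57.
Subtracting: 2v = 110, so v = 55.
Check: 57² - 55² = 3249 - 3025 = 224 ✓

u = 57, v = 55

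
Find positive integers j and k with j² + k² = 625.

We need to find integers j, k > 0 such that j² + k² = 625.
Trying j = 7: k² = 625 - 7² = 625 - 49 = 576
k = 24
Check: 7² + 24² = 49 + 576 = 625 ✓

625 = 7² + 24²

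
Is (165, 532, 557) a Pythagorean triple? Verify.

Compute a² + b² = 165² + 532² = 27225 + 283024 = 310249
Compute c² = 557² = 310249
Since 310249 = 310249, confirmed.

Yes, it is a Pythagorean triple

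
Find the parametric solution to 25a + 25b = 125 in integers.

Step 1: Compute gcd(25, 25) = 25.
Since 25 divides 125, solutions exist.

Step 2: Find a particular solution using extended Euclidean algorithm.
We get a₀ = 0, b₀ = 5.
Check: 25*0 + 25*5 = 125 = 125 ✓

Step 3: Write the general solution.
a = 0 + (25/25)t = 0 + 1t
b = 5 - (25/25)t = 5 - 1t
for any integer t.

a = 0 + 1t, b = 5 - 1t for integer t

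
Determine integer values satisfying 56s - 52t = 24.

Step 1: Check solvability.
gcd(56, 52) = 4
Since 4 divides 24, solutions exist.

Step 2: Apply extended Euclidean algorithm to find gcd.
We find integers such that 56*x0 + 52*y0 = 4

Step 3: Scale the particular solution.
Multiply by 24/4 = 6:
s = 6, t = 6

Step 4: Verify.
56*(6) - 52*(6) = 24 = 24 ✓

s = 6, t = 6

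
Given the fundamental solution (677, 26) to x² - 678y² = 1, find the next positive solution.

Solutions to x² - Dy² = 1 are generated by powers of (x₀ + y₀√D).
The next solution satisfies x₁ + y₁√678 = (x₀ + y₀√678)², giving:
x₁ = x₀² + 678y₀² = 677² + 678·26² = 458329 + 458328 = 916657
y₁ = 2x₀y₀ = 2·677·26 = 35204

Verify: 916657² - 678·35204² = 840260055649 - 840260055648 = 1 ✓

x = 916657, y = 35204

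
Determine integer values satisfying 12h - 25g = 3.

Step 1: Check solvability.
gcd(12, 25) = 1
Since 1 divides 3, solutions exist.

Step 2: Apply extended Euclidean algorithm to find gcd.
We find integers such that 12*x0 + 25*y0 = 1

Step 3: Scale the particular solution.
Multiply by 3/1 = 3:
h = -6, g = -3

Step 4: Verify.
12*(-6) - 25*(-3) = 3 = 3 ✓

h = -6, g = -3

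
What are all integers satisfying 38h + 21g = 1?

Step 1: Compute gcd(38, 21) = 1.
Since 1 divides 1, solutions exist.

Step 2: Find a particular solution using extended Euclidean algorithm.
We get h₀ = 5, g₀ = -9.
Check: 38*5 + 21*-9 = 1 = 1 ✓

Step 3: Write the general solution.
h = 5 + (21/1)t = 5 + 21t
g = -9 - (38/1)t = -9 - 38t
for any integer t.

h = 5 + 21t, g = -9 - 38t for integer t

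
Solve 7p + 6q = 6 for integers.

Step 1: Check solvability.
gcd(7, 6) = 1
Since 1 divides 6, solutions exist.

Step 2: Apply extended Euclidean algorithm to find gcd.
We find integers such that 7*x0 + 6*y0 = 1

Step 3: Scale the particular solution.
Multiply by 6/1 = 6:
p = 6, q = -6

Step 4: Verify.
7*(6) + 6*(-6) = 6 = 6 ✓

p = 6, q = -6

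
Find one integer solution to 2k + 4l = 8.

Step 1: Check solvability.
gcd(2, 4) = 2
Since 2 divides 8, solutions exist.

Step 2: Apply extended Euclidean algorithm to find gcd.
We find integers such that 2*x0 + 4*y0 = 2

Step 3: Scale the particular solution.
Multiply by 8/2 = 4:
k = 4, l = 0

Step 4: Verify.
2*(4) + 4*(0) = 8 = 8 ✓

k = 4, l = 0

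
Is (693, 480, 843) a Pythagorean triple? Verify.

Compute a² + b² = 693² + 480² = 480249 + 230400 = 710649
Compute c² = 843² = 710649
Since 710649 = 710649, confirmed.

Yes, it is a Pythagorean triple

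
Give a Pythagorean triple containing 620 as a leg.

We need the other leg and hypotenuse such that 620² + x² = c².
Take x = 4785, c = 4825: 620² + 4785² = 384400 + 22896225 = 23280625 = 4825² ✓
Triple: (4785, 620, 4825)

(4785, 620, 4825)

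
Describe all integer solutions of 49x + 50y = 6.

Step 1: Compute gcd(49, 50) = 1.
Since 1 divides 6, solutions exist.

Step 2: Find a particular solution using extended Euclidean algorithm.
We get x₀ = -6, y₀ = 6.
Check: 49*-6 + 50*6 = 6 = 6 ✓

Step 3: Write the general solution.
x = -6 + (50/1)t = -6 + 50t
y = 6 - (49/1)t = 6 - 49t
for any integer t.

x = -6 + 50t, y = 6 - 49t for integer t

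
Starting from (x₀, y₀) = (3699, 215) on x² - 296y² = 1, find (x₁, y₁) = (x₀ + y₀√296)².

Solutions to x² - Dy² = 1 are generated by powers of (x₀ + y₀√D).
The next solution satisfies x₁ + y₁√296 = (x₀ + y₀√296)², giving:
x₁ = x₀² + 296y₀² = 3699² + 296·215² = 13682601 + 13682600 = 27365201
y₁ = 2x₀y₀ = 2·3699·215 = 1590570

Verify: 27365201² - 296·1590570² = 748854225770401 - 748854225770400 = 1 ✓

x = 27365201, y = 1590570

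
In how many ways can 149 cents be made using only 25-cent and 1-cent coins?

We need non-negative integers (x, y) with 25x + 1y = 149.
For each x from 0 to 5, check if (149 - 25x) is a non-negative multiple of 1.
Solutions (x, y): (0,149), (1,124), (2,99), (3,74), ...
Count: 6

6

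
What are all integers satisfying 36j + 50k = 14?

Step 1: Compute gcd(36, 50) = 2.
Since 2 divides 14, solutions exist.

Step 2: Find a particular solution using extended Euclidean algorithm.
We get j₀ = 49, k₀ = -35.
Check: 36*49 + 50*-35 = 14 = 14 ✓

Step 3: Write the general solution.
j = 49 + (50/2)t = 49 + 25t
k = -35 - (36/2)t = -35 - 18t
for any integer t.

j = 49 + 25t, k = -35 - 18t for integer t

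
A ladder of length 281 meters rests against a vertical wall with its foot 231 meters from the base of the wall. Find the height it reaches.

The ladder, wall, and ground form a right triangle with hypotenuse 281 and one leg 231.
By the Pythagorean theorem: h² = 281² - 231² = 78961 - 53361 = 25600
h = √25600 = 160 meters

160 meters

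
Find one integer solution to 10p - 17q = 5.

Step 1: Check solvability.
gcd(10, 17) = 1
Since 1 divides 5, solutions exist.

Step 2: Apply extended Euclidean algorithm to find gcd.
We find integers such that 10*x0 + 17*y0 = 1

Step 3: Scale the particular solution.
Multiply by 5/1 = 5:
p = -25, q = -15

Step 4: Verify.
10*(-25) - 17*(-15) = 5 = 5 ✓

p = -25, q = -15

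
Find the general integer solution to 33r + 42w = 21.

Step 1: Compute gcd(33, 42) = 3.
Since 3 divides 21, solutions exist.

Step 2: Find a particular solution using extended Euclidean algorithm.
We get r₀ = -35, w₀ = 28.
Check: 33*-35 + 42*28 = 21 = 21 ✓

Step 3: Write the general solution.
r = -35 + (42/3)t = -35 + 14t
w = 28 - (33/3)t = 28 - 11t
for any integer t.

r = -35 + 14t, w = 28 - 11t for integer t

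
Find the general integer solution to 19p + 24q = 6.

Step 1: Compute gcd(19, 24) = 1.
Since 1 divides 6, solutions exist.

Step 2: Find a particular solution using extended Euclidean algorithm.
We get p₀ = -30, q₀ = 24.
Check: 19*-30 + 24*24 = 6 = 6 ✓

Step 3: Write the general solution.
p = -30 + (24/1)t = -30 + 24t
q = 24 - (19/1)t = 24 - 19t
for any integer t.

p = -30 + 24t, q = 24 - 19t for integer t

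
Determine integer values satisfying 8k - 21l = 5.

Step 1: Check solvability.
gcd(8, 21) = 1
Since 1 divides 5, solutions exist.

Step 2: Apply extended Euclidean algorithm to find gcd.
We find integers such that 8*x0 + 21*y0 = 1

Step 3: Scale the particular solution.
Multiply by 5/1 = 5:
k = 40, l = 15

Step 4: Verify.
8*(40) - 21*(15) = 5 = 5 ✓

k = 40, l = 15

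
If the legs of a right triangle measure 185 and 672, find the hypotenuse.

c² = a² + b² = 185² + 672² = 34225 + 451584 = 485809
c = 697

697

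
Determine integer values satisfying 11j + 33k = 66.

Step 1: Check solvability.
gcd(11, 33) = 11
Since 11 divides 66, solutions exist.

Step 2: Apply extended Euclidean algorithm to find gcd.
We find integers such that 11*x0 + 33*y0 = 11

Step 3: Scale the particular solution.
Multiply by 66/11 = 6:
j = 6, k = 0

Step 4: Verify.
11*(6) + 33*(0) = 66 = 66 ✓

j = 6, k = 0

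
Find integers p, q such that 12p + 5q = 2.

Step 1: Check solvability.
gcd(12, 5) = 1
Since 1 divides 2, solutions exist.

Step 2: Apply extended Euclidean algorithm to find gcd.
We find integers such that 12*x0 + 5*y0 = 1

Step 3: Scale the particular solution.
Multiply by 2/1 = 2:
p = -4, q = 10

Step 4: Verify.
12*(-4) + 5*(10) = 2 = 2 ✓

p = -4, q = 10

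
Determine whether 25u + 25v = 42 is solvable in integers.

Step 1: Compute gcd(25, 25).
gcd(25, 25) = 25

Step 2: Check divisibility.
Does 25 divide 42? 42 = 25 x 1 + 17, so no.

By the theorem on linear Diophantine equations, 25u + 25v = 42 has integer solutions if and only if gcd(25, 25) divides 42. Since 25 does not divide 42, no solutions exist.

No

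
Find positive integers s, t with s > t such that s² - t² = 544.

Factor: s² - t² = (s+t)(s-t) = 544.
We need two factors of 544 with the same parity.
Use s+t = 272 and s-t = 2 (product 272·2 = 544).
Adding: 2s = 274, so s = 137.
Subtracting: 2t = 270, so t = 135.
Check: 137² - 135² = 18769 - 18225 = 544 ✓

s = 137, t = 135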